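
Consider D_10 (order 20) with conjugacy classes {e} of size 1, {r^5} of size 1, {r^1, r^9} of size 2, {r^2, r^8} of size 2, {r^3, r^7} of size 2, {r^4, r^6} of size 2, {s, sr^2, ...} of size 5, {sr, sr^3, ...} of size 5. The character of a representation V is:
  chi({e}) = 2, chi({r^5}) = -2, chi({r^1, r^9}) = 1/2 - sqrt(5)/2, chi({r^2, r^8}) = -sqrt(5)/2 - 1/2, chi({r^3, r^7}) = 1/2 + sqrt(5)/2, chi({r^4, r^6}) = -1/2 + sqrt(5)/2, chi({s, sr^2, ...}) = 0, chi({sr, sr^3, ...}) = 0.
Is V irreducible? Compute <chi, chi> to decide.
Irreducible: <chi, chi> = 1.

Justification: <chi, chi> = (1/|G|) sum_C |C| * |chi(C)|^2 = (1/20)[1*|2|^2 + 1*|-2|^2 + 2*|1/2 - sqrt(5)/2|^2 + 2*|-sqrt(5)/2 - 1/2|^2 + 2*|1/2 + sqrt(5)/2|^2 + 2*|-1/2 + sqrt(5)/2|^2 + 5*|0|^2 + 5*|0|^2]
  = (1/20)[(4) + (4) + (3 - sqrt(5)) + (sqrt(5) + 3) + (sqrt(5) + 3) + (3 - sqrt(5)) + (0) + (0)] = 20/20 = 1.
A character is irreducible iff <chi, chi> = 1, so this representation is irreducible.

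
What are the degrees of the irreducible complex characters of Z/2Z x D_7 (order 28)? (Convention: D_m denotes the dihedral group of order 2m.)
Dimensions: 1, 1, 1, 1, 2, 2, 2, 2, 2, 2

Reasoning: There are 10 irreducibles (= number of conjugacy classes). Their dimensions d_i satisfy sum d_i^2 = |G| = 28: 1 + 1 + 1 + 1 + 4 + 4 + 4 + 4 + 4 + 4 = 28. (For the product with Z/2Z: each of the 2 1-dim characters of Z/2Z tensors with each irrep of D_7, giving 2 copies of each D_7-dimension.)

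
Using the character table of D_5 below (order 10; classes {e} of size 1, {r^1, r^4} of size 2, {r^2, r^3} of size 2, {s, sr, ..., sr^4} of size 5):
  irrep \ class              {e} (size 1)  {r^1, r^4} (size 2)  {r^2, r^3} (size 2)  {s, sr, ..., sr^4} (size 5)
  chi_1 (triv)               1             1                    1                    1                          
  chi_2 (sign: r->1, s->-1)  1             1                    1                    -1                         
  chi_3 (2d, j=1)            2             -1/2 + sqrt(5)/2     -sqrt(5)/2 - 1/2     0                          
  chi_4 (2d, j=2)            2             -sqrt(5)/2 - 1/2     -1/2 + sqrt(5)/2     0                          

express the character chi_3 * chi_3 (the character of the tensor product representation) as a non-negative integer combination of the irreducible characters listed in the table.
chi_3 tensor chi_3 = chi_1 + chi_2 + chi_4 (all other irreducibles have multiplicity 0).

The character of a tensor product is the pointwise product (chi_3 * chi_3)(C) = chi_3(C) * chi_3(C):
  {e}: (2)*(2), {r^1, r^4}: (-1/2 + sqrt(5)/2)*(-1/2 + sqrt(5)/2), {r^2, r^3}: (-sqrt(5)/2 - 1/2)*(-sqrt(5)/2 - 1/2), {s, sr, ..., sr^4}: (0)*(0)
so (chi_3 * chi_3) takes values
  {e} -> 4, {r^1, r^4} -> 3/2 - sqrt(5)/2, {r^2, r^3} -> sqrt(5)/2 + 3/2, {s, sr, ..., sr^4} -> 0.
Now take the inner product of this character with each irreducible chi from the table, <chi_3*chi_3, chi> = (1/10) sum_C |C| (chi_3*chi_3)(C) conj(chi(C)):
  <chi_3*chi_3, chi_1> = (1/10)[1*(4)*conj(1) + 2*(3/2 - sqrt(5)/2)*conj(1) + 2*(sqrt(5)/2 + 3/2)*conj(1) + 5*(0)*conj(1)]
      = (1/10)[(4) + (3 - sqrt(5)) + (sqrt(5) + 3) + (0)] = 10/10 = 1
  <chi_3*chi_3, chi_2> = (1/10)[1*(4)*conj(1) + 2*(3/2 - sqrt(5)/2)*conj(1) + 2*(sqrt(5)/2 + 3/2)*conj(1) + 5*(0)*conj(-1)]
      = (1/10)[(4) + (3 - sqrt(5)) + (sqrt(5) + 3) + (0)] = 10/10 = 1
  <chi_3*chi_3, chi_3> = (1/10)[1*(4)*conj(2) + 2*(3/2 - sqrt(5)/2)*conj(-1/2 + sqrt(5)/2) + 2*(sqrt(5)/2 + 3/2)*conj(-sqrt(5)/2 - 1/2) + 5*(0)*conj(0)]
      = (1/10)[(8) + (-4 + 2*sqrt(5)) + (-2*sqrt(5) - 4) + (0)] = 0/10 = 0
  <chi_3*chi_3, chi_4> = (1/10)[1*(4)*conj(2) + 2*(3/2 - sqrt(5)/2)*conj(-sqrt(5)/2 - 1/2) + 2*(sqrt(5)/2 + 3/2)*conj(-1/2 + sqrt(5)/2) + 5*(0)*conj(0)]
      = (1/10)[(8) + (1 - sqrt(5)) + (1 + sqrt(5)) + (0)] = 10/10 = 1
Hence the multiplicities are chi_1: 1, chi_2: 1, chi_4: 1. Dimension check: dim(chi_3)*dim(chi_3) = 2*2 = 4 and sum (mult * dim) = 1*1 + 1*1 + 1*2 = 4.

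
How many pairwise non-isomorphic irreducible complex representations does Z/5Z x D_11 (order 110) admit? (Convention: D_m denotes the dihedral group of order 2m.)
35

Solution. The number of irreducible complex representations of a finite group equals its number of conjugacy classes. For a direct product, #classes(G x H) = #classes(G) * #classes(H). Z/5Z has 5 classes (abelian), D_11 has 7 classes, so 5 * 7 = 35, so Z/5Z x D_11 (order 110) has exactly 35 irreducible complex representations.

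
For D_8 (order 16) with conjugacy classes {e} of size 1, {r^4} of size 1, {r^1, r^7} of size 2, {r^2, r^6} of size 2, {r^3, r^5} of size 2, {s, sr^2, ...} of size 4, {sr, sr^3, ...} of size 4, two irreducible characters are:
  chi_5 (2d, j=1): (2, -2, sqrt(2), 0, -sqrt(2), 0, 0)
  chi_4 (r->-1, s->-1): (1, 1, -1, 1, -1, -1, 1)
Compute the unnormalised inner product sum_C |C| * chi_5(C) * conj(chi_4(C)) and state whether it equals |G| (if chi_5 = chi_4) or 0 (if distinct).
Sum = 0; so <chi_5, chi_4> = 0 (distinct irreducibles are orthogonal).

Proof sketch: Compute term by term over conjugacy classes (|C| * chi_5(C) * conj(chi_4(C))):
  1*(2)*conj(1) + 1*(-2)*conj(1) + 2*(sqrt(2))*conj(-1) + 2*(0)*conj(1) + 2*(-sqrt(2))*conj(-1) + 4*(0)*conj(-1) + 4*(0)*conj(1)
  = (2) + (-2) + (-2*sqrt(2)) + (0) + (2*sqrt(2)) + (0) + (0)
  = 0.
Dividing by |G| = 16 gives 0/16 = 0, matching the row-orthogonality relation <chi_5, chi_4> = [chi_5 = chi_4].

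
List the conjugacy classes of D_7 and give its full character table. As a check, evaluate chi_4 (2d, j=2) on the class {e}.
Conjugacy classes: {e} of size 1, {r^1, r^6} of size 2, {r^2, r^5} of size 2, {r^3, r^4} of size 2, {s, sr, ..., sr^6} of size 7.
Character table:
  irrep \ class              {e} (size 1)  {r^1, r^6} (size 2)  {r^2, r^5} (size 2)  {r^3, r^4} (size 2)  {s, sr, ..., sr^6} (size 7)
  chi_1 (triv)               1             1                    1                    1                    1                          
  chi_2 (sign: r->1, s->-1)  1             1                    1                    1                    -1                         
  chi_3 (2d, j=1)            2             2*cos(2*pi/7)        -2*cos(3*pi/7)       -2*cos(pi/7)         0                          
  chi_4 (2d, j=2)            2             -2*cos(3*pi/7)       -2*cos(pi/7)         2*cos(2*pi/7)        0                          
  chi_5 (2d, j=3)            2             -2*cos(pi/7)         2*cos(2*pi/7)        -2*cos(3*pi/7)       0                          

Spot check: chi_4 (2d, j=2) on {e} = 2.

Reasoning: D_7 has order 2*7 = 14 with 5 conjugacy classes, hence 5 irreducibles. Sum of squared dims 1 + 1 + 4 + 4 + 4 = 14 = |G|. Linear characters come from the abelianisation; the 2-dimensional irreps have character r^k -> 2*cos(2*pi*j*k/7), reflections -> 0.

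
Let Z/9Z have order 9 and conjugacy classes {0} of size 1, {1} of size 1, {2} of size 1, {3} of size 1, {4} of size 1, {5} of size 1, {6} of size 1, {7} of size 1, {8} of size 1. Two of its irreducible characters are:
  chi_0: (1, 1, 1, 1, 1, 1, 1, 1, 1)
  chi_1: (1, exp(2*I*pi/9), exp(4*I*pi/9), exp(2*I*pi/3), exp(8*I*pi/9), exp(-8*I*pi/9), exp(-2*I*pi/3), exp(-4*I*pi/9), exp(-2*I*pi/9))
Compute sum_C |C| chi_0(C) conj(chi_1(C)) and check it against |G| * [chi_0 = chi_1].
Sum = 0; so <chi_0, chi_1> = 0 (distinct irreducibles are orthogonal).

Details: Compute term by term over conjugacy classes (|C| * chi_0(C) * conj(chi_1(C))):
  1*(1)*conj(1) + 1*(1)*conj(exp(2*I*pi/9)) + 1*(1)*conj(exp(4*I*pi/9)) + 1*(1)*conj(exp(2*I*pi/3)) + 1*(1)*conj(exp(8*I*pi/9)) + 1*(1)*conj(exp(-8*I*pi/9)) + 1*(1)*conj(exp(-2*I*pi/3)) + 1*(1)*conj(exp(-4*I*pi/9)) + 1*(1)*conj(exp(-2*I*pi/9))
  = (1) + (exp(-2*I*pi/9)) + (exp(-4*I*pi/9)) + (exp(-2*I*pi/3)) + (exp(-8*I*pi/9)) + (exp(8*I*pi/9)) + (exp(2*I*pi/3)) + (exp(4*I*pi/9)) + (exp(2*I*pi/9))
  = 0.
(Exp terms are combined using exp(i*s)*conj(exp(i*t)) = exp(i*(s-t)), and sums of them are collapsed using the identity that for every m > 1 the m distinct m-th roots of unity sum to 0, e.g. 1 + exp(2*I*pi/3) + exp(-2*I*pi/3) = 0.)
Dividing by |G| = 9 gives 0/9 = 0, matching the row-orthogonality relation <chi_0, chi_1> = [chi_0 = chi_1].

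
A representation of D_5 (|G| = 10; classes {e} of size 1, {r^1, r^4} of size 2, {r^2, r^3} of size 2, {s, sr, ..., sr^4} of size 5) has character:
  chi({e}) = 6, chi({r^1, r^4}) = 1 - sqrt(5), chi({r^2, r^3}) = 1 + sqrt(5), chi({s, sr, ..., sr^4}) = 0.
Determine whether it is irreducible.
Not irreducible (reducible): <chi, chi> = 6 > 1.

Solution. <chi, chi> = (1/|G|) sum_C |C| * |chi(C)|^2 = (1/10)[1*|6|^2 + 2*|1 - sqrt(5)|^2 + 2*|1 + sqrt(5)|^2 + 5*|0|^2]
  = (1/10)[(36) + (12 - 4*sqrt(5)) + (4*sqrt(5) + 12) + (0)] = 60/10 = 6.
A character is irreducible iff <chi, chi> = 1, so this representation is reducible.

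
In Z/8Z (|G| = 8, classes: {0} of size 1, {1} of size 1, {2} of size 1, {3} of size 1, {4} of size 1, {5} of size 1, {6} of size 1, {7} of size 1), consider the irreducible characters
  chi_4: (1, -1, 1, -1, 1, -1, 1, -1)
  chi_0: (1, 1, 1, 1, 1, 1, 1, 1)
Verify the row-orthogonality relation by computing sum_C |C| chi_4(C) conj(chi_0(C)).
Sum = 0; so <chi_4, chi_0> = 0 (distinct irreducibles are orthogonal).

Justification: Compute term by term over conjugacy classes (|C| * chi_4(C) * conj(chi_0(C))):
  1*(1)*conj(1) + 1*(-1)*conj(1) + 1*(1)*conj(1) + 1*(-1)*conj(1) + 1*(1)*conj(1) + 1*(-1)*conj(1) + 1*(1)*conj(1) + 1*(-1)*conj(1)
  = (1) + (-1) + (1) + (-1) + (1) + (-1) + (1) + (-1)
  = 0.
(Exp terms are combined using exp(i*s)*conj(exp(i*t)) = exp(i*(s-t)), and sums of them are collapsed using the identity that for every m > 1 the m distinct m-th roots of unity sum to 0, e.g. 1 + exp(2*I*pi/3) + exp(-2*I*pi/3) = 0.)
Dividing by |G| = 8 gives 0/8 = 0, matching the row-orthogonality relation <chi_4, chi_0> = [chi_4 = chi_0].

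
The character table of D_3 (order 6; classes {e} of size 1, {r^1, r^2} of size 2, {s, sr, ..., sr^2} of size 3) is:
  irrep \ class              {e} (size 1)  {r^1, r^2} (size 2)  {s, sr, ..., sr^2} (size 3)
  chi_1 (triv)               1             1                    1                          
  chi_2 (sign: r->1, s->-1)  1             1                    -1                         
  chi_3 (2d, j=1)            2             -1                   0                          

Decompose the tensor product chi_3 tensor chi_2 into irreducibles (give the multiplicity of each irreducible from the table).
chi_3 tensor chi_2 = chi_3 (all other irreducibles have multiplicity 0).

Derivation: The character of a tensor product is the pointwise product (chi_3 * chi_2)(C) = chi_3(C) * chi_2(C):
  {e}: (2)*(1), {r^1, r^2}: (-1)*(1), {s, sr, ..., sr^2}: (0)*(-1)
so (chi_3 * chi_2) takes values
  {e} -> 2, {r^1, r^2} -> -1, {s, sr, ..., sr^2} -> 0.
Now take the inner product of this character with each irreducible chi from the table, <chi_3*chi_2, chi> = (1/6) sum_C |C| (chi_3*chi_2)(C) conj(chi(C)):
  <chi_3*chi_2, chi_1> = (1/6)[1*(2)*conj(1) + 2*(-1)*conj(1) + 3*(0)*conj(1)]
      = (1/6)[(2) + (-2) + (0)] = 0/6 = 0
  <chi_3*chi_2, chi_2> = (1/6)[1*(2)*conj(1) + 2*(-1)*conj(1) + 3*(0)*conj(-1)]
      = (1/6)[(2) + (-2) + (0)] = 0/6 = 0
  <chi_3*chi_2, chi_3> = (1/6)[1*(2)*conj(2) + 2*(-1)*conj(-1) + 3*(0)*conj(0)]
      = (1/6)[(4) + (2) + (0)] = 6/6 = 1
Hence the multiplicities are chi_3: 1. Dimension check: dim(chi_3)*dim(chi_2) = 2*1 = 2 and sum (mult * dim) = 1*2 = 2.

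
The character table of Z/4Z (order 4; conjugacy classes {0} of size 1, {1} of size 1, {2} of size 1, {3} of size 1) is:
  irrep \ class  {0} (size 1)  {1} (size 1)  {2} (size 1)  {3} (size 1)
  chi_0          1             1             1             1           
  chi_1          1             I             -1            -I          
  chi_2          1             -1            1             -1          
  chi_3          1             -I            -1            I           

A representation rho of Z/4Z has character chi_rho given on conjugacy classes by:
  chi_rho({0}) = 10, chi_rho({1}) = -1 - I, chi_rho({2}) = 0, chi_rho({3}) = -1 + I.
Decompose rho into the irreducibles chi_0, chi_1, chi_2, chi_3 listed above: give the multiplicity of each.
Multiplicities: chi_0: 2, chi_1: 2, chi_2: 3, chi_3: 3.

Derivation: Use <chi_rho, chi> = (1/|G|) sum_C |C| * chi_rho(C) * conj(chi(C)) with |G| = 4 for each irreducible chi in the table:
  <chi_rho, chi_0> = (1/4)[1*(10)*conj(1) + 1*(-1 - I)*conj(1) + 1*(0)*conj(1) + 1*(-1 + I)*conj(1)]
      = (1/4)[(10) + (-1 - I) + (0) + (-1 + I)] = 8/4 = 2
  <chi_rho, chi_1> = (1/4)[1*(10)*conj(1) + 1*(-1 - I)*conj(I) + 1*(0)*conj(-1) + 1*(-1 + I)*conj(-I)]
      = (1/4)[(10) + (-1 + I) + (0) + (-1 - I)] = 8/4 = 2
  <chi_rho, chi_2> = (1/4)[1*(10)*conj(1) + 1*(-1 - I)*conj(-1) + 1*(0)*conj(1) + 1*(-1 + I)*conj(-1)]
      = (1/4)[(10) + (1 + I) + (0) + (1 - I)] = 12/4 = 3
  <chi_rho, chi_3> = (1/4)[1*(10)*conj(1) + 1*(-1 - I)*conj(-I) + 1*(0)*conj(-1) + 1*(-1 + I)*conj(I)]
      = (1/4)[(10) + (1 - I) + (0) + (1 + I)] = 12/4 = 3
(Exp terms are combined using exp(i*s)*conj(exp(i*t)) = exp(i*(s-t)), and sums of them are collapsed using the identity that for every m > 1 the m distinct m-th roots of unity sum to 0, e.g. 1 + exp(2*I*pi/3) + exp(-2*I*pi/3) = 0.)
Dimension check: dim(rho) = sum (mult * dim) = 2*1 + 2*1 + 3*1 + 3*1 = 10 = chi_rho(e) = 10.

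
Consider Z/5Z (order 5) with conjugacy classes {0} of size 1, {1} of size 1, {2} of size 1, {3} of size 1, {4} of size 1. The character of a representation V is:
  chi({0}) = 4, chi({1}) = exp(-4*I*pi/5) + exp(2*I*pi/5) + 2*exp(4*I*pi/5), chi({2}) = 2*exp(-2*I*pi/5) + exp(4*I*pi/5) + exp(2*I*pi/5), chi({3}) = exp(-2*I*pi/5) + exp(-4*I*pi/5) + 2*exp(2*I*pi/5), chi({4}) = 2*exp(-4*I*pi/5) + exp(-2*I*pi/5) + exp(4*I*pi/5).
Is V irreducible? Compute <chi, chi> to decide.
Not irreducible (reducible): <chi, chi> = 6 > 1.

Working: <chi, chi> = (1/|G|) sum_C |C| * |chi(C)|^2 = (1/5)[1*|4|^2 + 1*|exp(-4*I*pi/5) + exp(2*I*pi/5) + 2*exp(4*I*pi/5)|^2 + 1*|2*exp(-2*I*pi/5) + exp(4*I*pi/5) + exp(2*I*pi/5)|^2 + 1*|exp(-2*I*pi/5) + exp(-4*I*pi/5) + 2*exp(2*I*pi/5)|^2 + 1*|2*exp(-4*I*pi/5) + exp(-2*I*pi/5) + exp(4*I*pi/5)|^2]
  = (1/5)[(16) + (6 + 4*exp(-2*I*pi/5) + exp(-4*I*pi/5) + exp(4*I*pi/5) + 4*exp(2*I*pi/5)) + (6 + 4*exp(-4*I*pi/5) + exp(-2*I*pi/5) + exp(2*I*pi/5) + 4*exp(4*I*pi/5)) + (6 + 4*exp(-4*I*pi/5) + exp(-2*I*pi/5) + exp(2*I*pi/5) + 4*exp(4*I*pi/5)) + (6 + 4*exp(-2*I*pi/5) + exp(-4*I*pi/5) + exp(4*I*pi/5) + 4*exp(2*I*pi/5))] = 30/5 = 6.
(Exp terms are combined using exp(i*s)*conj(exp(i*t)) = exp(i*(s-t)), and sums of them are collapsed using the identity that for every m > 1 the m distinct m-th roots of unity sum to 0, e.g. 1 + exp(2*I*pi/3) + exp(-2*I*pi/3) = 0.)
A character is irreducible iff <chi, chi> = 1, so this representation is reducible.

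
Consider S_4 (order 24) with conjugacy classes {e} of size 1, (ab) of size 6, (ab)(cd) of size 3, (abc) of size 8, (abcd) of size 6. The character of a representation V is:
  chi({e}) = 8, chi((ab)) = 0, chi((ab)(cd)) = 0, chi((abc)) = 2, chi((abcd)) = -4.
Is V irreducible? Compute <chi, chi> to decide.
Not irreducible (reducible): <chi, chi> = 8 > 1.

Reasoning: <chi, chi> = (1/|G|) sum_C |C| * |chi(C)|^2 = (1/24)[1*|8|^2 + 6*|0|^2 + 3*|0|^2 + 8*|2|^2 + 6*|-4|^2]
  = (1/24)[(64) + (0) + (0) + (32) + (96)] = 192/24 = 8.
A character is irreducible iff <chi, chi> = 1, so this representation is reducible.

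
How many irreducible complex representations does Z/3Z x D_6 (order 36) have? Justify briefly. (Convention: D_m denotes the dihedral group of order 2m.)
18

Argument: The number of irreducible complex representations of a finite group equals its number of conjugacy classes. For a direct product, #classes(G x H) = #classes(G) * #classes(H). Z/3Z has 3 classes (abelian), D_6 has 6 classes, so 3 * 6 = 18, so Z/3Z x D_6 (order 36) has exactly 18 irreducible complex representations.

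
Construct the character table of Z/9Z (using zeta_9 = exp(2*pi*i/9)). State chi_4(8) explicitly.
Character table of Z/9Z (irreps indexed chi_0,...,chi_8 with chi_k(m) = zeta_9^(k*m), zeta_9 = exp(2*pi*i/9)):
  irrep \ class  {0} (size 1)  {1} (size 1)    {2} (size 1)    {3} (size 1)    {4} (size 1)    {5} (size 1)    {6} (size 1)    {7} (size 1)    {8} (size 1)  
  chi_0          1             1               1               1               1               1               1               1               1             
  chi_1          1             exp(2*I*pi/9)   exp(4*I*pi/9)   exp(2*I*pi/3)   exp(8*I*pi/9)   exp(-8*I*pi/9)  exp(-2*I*pi/3)  exp(-4*I*pi/9)  exp(-2*I*pi/9)
  chi_2          1             exp(4*I*pi/9)   exp(8*I*pi/9)   exp(-2*I*pi/3)  exp(-2*I*pi/9)  exp(2*I*pi/9)   exp(2*I*pi/3)   exp(-8*I*pi/9)  exp(-4*I*pi/9)
  chi_3          1             exp(2*I*pi/3)   exp(-2*I*pi/3)  1               exp(2*I*pi/3)   exp(-2*I*pi/3)  1               exp(2*I*pi/3)   exp(-2*I*pi/3)
  chi_4          1             exp(8*I*pi/9)   exp(-2*I*pi/9)  exp(2*I*pi/3)   exp(-4*I*pi/9)  exp(4*I*pi/9)   exp(-2*I*pi/3)  exp(2*I*pi/9)   exp(-8*I*pi/9)
  chi_5          1             exp(-8*I*pi/9)  exp(2*I*pi/9)   exp(-2*I*pi/3)  exp(4*I*pi/9)   exp(-4*I*pi/9)  exp(2*I*pi/3)   exp(-2*I*pi/9)  exp(8*I*pi/9) 
  chi_6          1             exp(-2*I*pi/3)  exp(2*I*pi/3)   1               exp(-2*I*pi/3)  exp(2*I*pi/3)   1               exp(-2*I*pi/3)  exp(2*I*pi/3) 
  chi_7          1             exp(-4*I*pi/9)  exp(-8*I*pi/9)  exp(2*I*pi/3)   exp(2*I*pi/9)   exp(-2*I*pi/9)  exp(-2*I*pi/3)  exp(8*I*pi/9)   exp(4*I*pi/9) 
  chi_8          1             exp(-2*I*pi/9)  exp(-4*I*pi/9)  exp(-2*I*pi/3)  exp(-8*I*pi/9)  exp(8*I*pi/9)   exp(2*I*pi/3)   exp(4*I*pi/9)   exp(2*I*pi/9) 

Spot check: chi_4(8) = zeta_9^(4*8) = zeta_9^32 = exp(-8*I*pi/9).

Reasoning: Z/9Z is abelian, so all 9 irreducible complex representations are 1-dimensional. They are given by chi_k(m) = zeta_9^(k*m) for k = 0,...,8. Row orthogonality: sum_m chi_k(m) conj(chi_l(m)) = 9 * [k = l].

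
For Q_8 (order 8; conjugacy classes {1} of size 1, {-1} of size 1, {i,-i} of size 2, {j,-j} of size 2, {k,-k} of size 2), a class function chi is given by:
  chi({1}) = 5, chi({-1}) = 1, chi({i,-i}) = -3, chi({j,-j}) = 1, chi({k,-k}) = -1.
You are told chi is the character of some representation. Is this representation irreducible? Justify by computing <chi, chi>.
Not irreducible (reducible): <chi, chi> = 6 > 1.

Proof sketch: <chi, chi> = (1/|G|) sum_C |C| * |chi(C)|^2 = (1/8)[1*|5|^2 + 1*|1|^2 + 2*|-3|^2 + 2*|1|^2 + 2*|-1|^2]
  = (1/8)[(25) + (1) + (18) + (2) + (2)] = 48/8 = 6.
A character is irreducible iff <chi, chi> = 1, so this representation is reducible.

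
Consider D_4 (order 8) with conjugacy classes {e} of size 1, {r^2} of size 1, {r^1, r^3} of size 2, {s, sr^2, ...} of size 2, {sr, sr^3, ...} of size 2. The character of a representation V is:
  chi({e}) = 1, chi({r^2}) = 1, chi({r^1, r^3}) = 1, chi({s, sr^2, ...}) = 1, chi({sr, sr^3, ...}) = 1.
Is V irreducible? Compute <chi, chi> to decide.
Irreducible: <chi, chi> = 1.

Details: <chi, chi> = (1/|G|) sum_C |C| * |chi(C)|^2 = (1/8)[1*|1|^2 + 1*|1|^2 + 2*|1|^2 + 2*|1|^2 + 2*|1|^2]
  = (1/8)[(1) + (1) + (2) + (2) + (2)] = 8/8 = 1.
A character is irreducible iff <chi, chi> = 1, so this representation is irreducible.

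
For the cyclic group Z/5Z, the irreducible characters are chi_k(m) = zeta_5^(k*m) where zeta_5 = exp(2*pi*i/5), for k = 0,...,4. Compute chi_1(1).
chi_1(1) = zeta_5^1 = exp(2*I*pi/5)

Why: chi_1(1) = zeta_5^(1*1) = zeta_5^1. Since zeta_5^5 = 1, this equals zeta_5^1 = exp(2*pi*i*1/5) = exp(2*I*pi/5).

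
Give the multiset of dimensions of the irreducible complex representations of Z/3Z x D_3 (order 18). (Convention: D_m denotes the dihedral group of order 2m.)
Dimensions: 1, 1, 1, 1, 1, 1, 2, 2, 2

There are 9 irreducibles (= number of conjugacy classes). Their dimensions d_i satisfy sum d_i^2 = |G| = 18: 1 + 1 + 1 + 1 + 1 + 1 + 4 + 4 + 4 = 18. (For the product with Z/3Z: each of the 3 1-dim characters of Z/3Z tensors with each irrep of D_3, giving 3 copies of each D_3-dimension.)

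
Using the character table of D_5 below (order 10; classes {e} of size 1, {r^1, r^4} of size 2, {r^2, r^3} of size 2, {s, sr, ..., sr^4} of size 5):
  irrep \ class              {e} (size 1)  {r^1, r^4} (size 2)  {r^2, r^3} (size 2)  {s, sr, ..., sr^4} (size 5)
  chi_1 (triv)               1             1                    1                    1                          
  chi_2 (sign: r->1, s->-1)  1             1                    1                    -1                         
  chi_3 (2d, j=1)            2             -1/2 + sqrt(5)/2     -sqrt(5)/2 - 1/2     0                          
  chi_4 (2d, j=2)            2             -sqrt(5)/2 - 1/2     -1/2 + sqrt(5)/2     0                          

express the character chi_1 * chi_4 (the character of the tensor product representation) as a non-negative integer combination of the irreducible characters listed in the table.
chi_1 tensor chi_4 = chi_4 (all other irreducibles have multiplicity 0).

Details: The character of a tensor product is the pointwise product (chi_1 * chi_4)(C) = chi_1(C) * chi_4(C):
  {e}: (1)*(2), {r^1, r^4}: (1)*(-sqrt(5)/2 - 1/2), {r^2, r^3}: (1)*(-1/2 + sqrt(5)/2), {s, sr, ..., sr^4}: (1)*(0)
so (chi_1 * chi_4) takes values
  {e} -> 2, {r^1, r^4} -> -sqrt(5)/2 - 1/2, {r^2, r^3} -> -1/2 + sqrt(5)/2, {s, sr, ..., sr^4} -> 0.
Now take the inner product of this character with each irreducible chi from the table, <chi_1*chi_4, chi> = (1/10) sum_C |C| (chi_1*chi_4)(C) conj(chi(C)):
  <chi_1*chi_4, chi_1> = (1/10)[1*(2)*conj(1) + 2*(-sqrt(5)/2 - 1/2)*conj(1) + 2*(-1/2 + sqrt(5)/2)*conj(1) + 5*(0)*conj(1)]
      = (1/10)[(2) + (-sqrt(5) - 1) + (-1 + sqrt(5)) + (0)] = 0/10 = 0
  <chi_1*chi_4, chi_2> = (1/10)[1*(2)*conj(1) + 2*(-sqrt(5)/2 - 1/2)*conj(1) + 2*(-1/2 + sqrt(5)/2)*conj(1) + 5*(0)*conj(-1)]
      = (1/10)[(2) + (-sqrt(5) - 1) + (-1 + sqrt(5)) + (0)] = 0/10 = 0
  <chi_1*chi_4, chi_3> = (1/10)[1*(2)*conj(2) + 2*(-sqrt(5)/2 - 1/2)*conj(-1/2 + sqrt(5)/2) + 2*(-1/2 + sqrt(5)/2)*conj(-sqrt(5)/2 - 1/2) + 5*(0)*conj(0)]
      = (1/10)[(4) + (-2) + (-2) + (0)] = 0/10 = 0
  <chi_1*chi_4, chi_4> = (1/10)[1*(2)*conj(2) + 2*(-sqrt(5)/2 - 1/2)*conj(-sqrt(5)/2 - 1/2) + 2*(-1/2 + sqrt(5)/2)*conj(-1/2 + sqrt(5)/2) + 5*(0)*conj(0)]
      = (1/10)[(4) + (sqrt(5) + 3) + (3 - sqrt(5)) + (0)] = 10/10 = 1
Hence the multiplicities are chi_4: 1. Dimension check: dim(chi_1)*dim(chi_4) = 1*2 = 2 and sum (mult * dim) = 1*2 = 2.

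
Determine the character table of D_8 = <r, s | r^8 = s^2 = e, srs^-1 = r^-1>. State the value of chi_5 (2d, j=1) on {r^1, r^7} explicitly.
Conjugacy classes: {e} of size 1, {r^4} of size 1, {r^1, r^7} of size 2, {r^2, r^6} of size 2, {r^3, r^5} of size 2, {s, sr^2, ...} of size 4, {sr, sr^3, ...} of size 4.
Character table:
  irrep \ class              {e} (size 1)  {r^4} (size 1)  {r^1, r^7} (size 2)  {r^2, r^6} (size 2)  {r^3, r^5} (size 2)  {s, sr^2, ...} (size 4)  {sr, sr^3, ...} (size 4)
  chi_1 (triv)               1             1               1                    1                    1                    1                        1                       
  chi_2 (sign: r->1, s->-1)  1             1               1                    1                    1                    -1                       -1                      
  chi_3 (r->-1, s->1)        1             1               -1                   1                    -1                   1                        -1                      
  chi_4 (r->-1, s->-1)       1             1               -1                   1                    -1                   -1                       1                       
  chi_5 (2d, j=1)            2             -2              sqrt(2)              0                    -sqrt(2)             0                        0                       
  chi_6 (2d, j=2)            2             2               0                    -2                   0                    0                        0                       
  chi_7 (2d, j=3)            2             -2              -sqrt(2)             0                    sqrt(2)              0                        0                       

Spot check: chi_5 (2d, j=1) on {r^1, r^7} = sqrt(2).

Reasoning: D_8 has order 2*8 = 16 with 7 conjugacy classes, hence 7 irreducibles. Sum of squared dims 1 + 1 + 1 + 1 + 4 + 4 + 4 = 16 = |G|. Linear characters come from the abelianisation; the 2-dimensional irreps have character r^k -> 2*cos(2*pi*j*k/8), reflections -> 0.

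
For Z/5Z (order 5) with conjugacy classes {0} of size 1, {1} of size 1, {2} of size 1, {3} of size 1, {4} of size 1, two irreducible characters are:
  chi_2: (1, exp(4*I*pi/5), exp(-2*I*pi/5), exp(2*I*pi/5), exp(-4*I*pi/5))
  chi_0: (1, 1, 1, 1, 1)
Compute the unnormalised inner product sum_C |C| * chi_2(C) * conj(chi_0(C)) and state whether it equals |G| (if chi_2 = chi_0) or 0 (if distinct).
Sum = 0; so <chi_2, chi_0> = 0 (distinct irreducibles are orthogonal).

Reasoning: Compute term by term over conjugacy classes (|C| * chi_2(C) * conj(chi_0(C))):
  1*(1)*conj(1) + 1*(exp(4*I*pi/5))*conj(1) + 1*(exp(-2*I*pi/5))*conj(1) + 1*(exp(2*I*pi/5))*conj(1) + 1*(exp(-4*I*pi/5))*conj(1)
  = (1) + (exp(4*I*pi/5)) + (exp(-2*I*pi/5)) + (exp(2*I*pi/5)) + (exp(-4*I*pi/5))
  = 0.
(Exp terms are combined using exp(i*s)*conj(exp(i*t)) = exp(i*(s-t)), and sums of them are collapsed using the identity that for every m > 1 the m distinct m-th roots of unity sum to 0, e.g. 1 + exp(2*I*pi/3) + exp(-2*I*pi/3) = 0.)
Dividing by |G| = 5 gives 0/5 = 0, matching the row-orthogonality relation <chi_2, chi_0> = [chi_2 = chi_0].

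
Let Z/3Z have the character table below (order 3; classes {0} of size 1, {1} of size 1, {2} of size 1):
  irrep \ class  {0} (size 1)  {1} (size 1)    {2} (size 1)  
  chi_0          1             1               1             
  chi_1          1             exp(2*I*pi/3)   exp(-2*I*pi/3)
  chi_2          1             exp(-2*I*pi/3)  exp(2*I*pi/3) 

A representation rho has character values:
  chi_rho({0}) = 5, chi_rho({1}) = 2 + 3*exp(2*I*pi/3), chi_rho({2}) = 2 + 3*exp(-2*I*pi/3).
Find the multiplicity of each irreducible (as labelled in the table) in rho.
Multiplicities: chi_0: 2, chi_1: 3, chi_2: 0.

Argument: Use <chi_rho, chi> = (1/|G|) sum_C |C| * chi_rho(C) * conj(chi(C)) with |G| = 3 for each irreducible chi in the table:
  <chi_rho, chi_0> = (1/3)[1*(5)*conj(1) + 1*(2 + 3*exp(2*I*pi/3))*conj(1) + 1*(2 + 3*exp(-2*I*pi/3))*conj(1)]
      = (1/3)[(5) + (2 + 3*exp(2*I*pi/3)) + (2 + 3*exp(-2*I*pi/3))] = 6/3 = 2
  <chi_rho, chi_1> = (1/3)[1*(5)*conj(1) + 1*(2 + 3*exp(2*I*pi/3))*conj(exp(2*I*pi/3)) + 1*(2 + 3*exp(-2*I*pi/3))*conj(exp(-2*I*pi/3))]
      = (1/3)[(5) + (3 + 2*exp(-2*I*pi/3)) + (3 + 2*exp(2*I*pi/3))] = 9/3 = 3
  <chi_rho, chi_2> = (1/3)[1*(5)*conj(1) + 1*(2 + 3*exp(2*I*pi/3))*conj(exp(-2*I*pi/3)) + 1*(2 + 3*exp(-2*I*pi/3))*conj(exp(2*I*pi/3))]
      = (1/3)[(5) + (3*exp(-2*I*pi/3) + 2*exp(2*I*pi/3)) + (2*exp(-2*I*pi/3) + 3*exp(2*I*pi/3))] = 0/3 = 0
(Exp terms are combined using exp(i*s)*conj(exp(i*t)) = exp(i*(s-t)), and sums of them are collapsed using the identity that for every m > 1 the m distinct m-th roots of unity sum to 0, e.g. 1 + exp(2*I*pi/3) + exp(-2*I*pi/3) = 0.)
Dimension check: dim(rho) = sum (mult * dim) = 2*1 + 3*1 + 0*1 = 5 = chi_rho(e) = 5.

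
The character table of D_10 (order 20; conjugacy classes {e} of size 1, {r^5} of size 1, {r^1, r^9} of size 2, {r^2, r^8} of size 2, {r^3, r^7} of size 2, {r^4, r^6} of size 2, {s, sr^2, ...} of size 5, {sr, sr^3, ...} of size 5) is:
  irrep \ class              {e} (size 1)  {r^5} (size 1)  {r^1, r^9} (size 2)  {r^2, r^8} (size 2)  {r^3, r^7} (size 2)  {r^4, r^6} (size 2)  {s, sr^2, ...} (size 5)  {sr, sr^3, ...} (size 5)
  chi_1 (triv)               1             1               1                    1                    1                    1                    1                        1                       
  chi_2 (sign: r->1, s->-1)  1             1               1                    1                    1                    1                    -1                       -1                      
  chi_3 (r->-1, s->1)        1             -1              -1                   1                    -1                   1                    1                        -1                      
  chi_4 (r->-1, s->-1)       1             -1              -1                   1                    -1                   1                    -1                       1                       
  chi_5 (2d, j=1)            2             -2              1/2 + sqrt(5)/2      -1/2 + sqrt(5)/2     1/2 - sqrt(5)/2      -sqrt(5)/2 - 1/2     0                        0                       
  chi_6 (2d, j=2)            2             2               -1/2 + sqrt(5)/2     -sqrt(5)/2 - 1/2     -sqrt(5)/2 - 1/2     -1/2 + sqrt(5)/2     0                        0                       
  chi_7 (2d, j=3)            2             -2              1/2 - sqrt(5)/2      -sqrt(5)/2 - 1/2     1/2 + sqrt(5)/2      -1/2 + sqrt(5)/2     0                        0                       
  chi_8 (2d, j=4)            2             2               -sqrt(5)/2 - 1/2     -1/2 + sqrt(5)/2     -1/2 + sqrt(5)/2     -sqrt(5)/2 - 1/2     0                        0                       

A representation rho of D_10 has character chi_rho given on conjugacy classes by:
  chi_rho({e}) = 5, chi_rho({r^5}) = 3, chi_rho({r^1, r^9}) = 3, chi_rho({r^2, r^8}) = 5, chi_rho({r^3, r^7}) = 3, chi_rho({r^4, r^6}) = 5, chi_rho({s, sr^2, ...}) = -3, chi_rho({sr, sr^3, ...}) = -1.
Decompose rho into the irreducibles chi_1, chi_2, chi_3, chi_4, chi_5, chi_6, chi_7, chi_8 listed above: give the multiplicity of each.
Multiplicities: chi_1: 1, chi_2: 3, chi_3: 0, chi_4: 1, chi_5: 0, chi_6: 0, chi_7: 0, chi_8: 0.

Proof sketch: Use <chi_rho, chi> = (1/|G|) sum_C |C| * chi_rho(C) * conj(chi(C)) with |G| = 20 for each irreducible chi in the table:
  <chi_rho, chi_1> = (1/20)[1*(5)*conj(1) + 1*(3)*conj(1) + 2*(3)*conj(1) + 2*(5)*conj(1) + 2*(3)*conj(1) + 2*(5)*conj(1) + 5*(-3)*conj(1) + 5*(-1)*conj(1)]
      = (1/20)[(5) + (3) + (6) + (10) + (6) + (10) + (-15) + (-5)] = 20/20 = 1
  <chi_rho, chi_2> = (1/20)[1*(5)*conj(1) + 1*(3)*conj(1) + 2*(3)*conj(1) + 2*(5)*conj(1) + 2*(3)*conj(1) + 2*(5)*conj(1) + 5*(-3)*conj(-1) + 5*(-1)*conj(-1)]
      = (1/20)[(5) + (3) + (6) + (10) + (6) + (10) + (15) + (5)] = 60/20 = 3
  <chi_rho, chi_3> = (1/20)[1*(5)*conj(1) + 1*(3)*conj(-1) + 2*(3)*conj(-1) + 2*(5)*conj(1) + 2*(3)*conj(-1) + 2*(5)*conj(1) + 5*(-3)*conj(1) + 5*(-1)*conj(-1)]
      = (1/20)[(5) + (-3) + (-6) + (10) + (-6) + (10) + (-15) + (5)] = 0/20 = 0
  <chi_rho, chi_4> = (1/20)[1*(5)*conj(1) + 1*(3)*conj(-1) + 2*(3)*conj(-1) + 2*(5)*conj(1) + 2*(3)*conj(-1) + 2*(5)*conj(1) + 5*(-3)*conj(-1) + 5*(-1)*conj(1)]
      = (1/20)[(5) + (-3) + (-6) + (10) + (-6) + (10) + (15) + (-5)] = 20/20 = 1
  <chi_rho, chi_5> = (1/20)[1*(5)*conj(2) + 1*(3)*conj(-2) + 2*(3)*conj(1/2 + sqrt(5)/2) + 2*(5)*conj(-1/2 + sqrt(5)/2) + 2*(3)*conj(1/2 - sqrt(5)/2) + 2*(5)*conj(-sqrt(5)/2 - 1/2) + 5*(-3)*conj(0) + 5*(-1)*conj(0)]
      = (1/20)[(10) + (-6) + (3 + 3*sqrt(5)) + (-5 + 5*sqrt(5)) + (3 - 3*sqrt(5)) + (-5*sqrt(5) - 5) + (0) + (0)] = 0/20 = 0
  <chi_rho, chi_6> = (1/20)[1*(5)*conj(2) + 1*(3)*conj(2) + 2*(3)*conj(-1/2 + sqrt(5)/2) + 2*(5)*conj(-sqrt(5)/2 - 1/2) + 2*(3)*conj(-sqrt(5)/2 - 1/2) + 2*(5)*conj(-1/2 + sqrt(5)/2) + 5*(-3)*conj(0) + 5*(-1)*conj(0)]
      = (1/20)[(10) + (6) + (-3 + 3*sqrt(5)) + (-5*sqrt(5) - 5) + (-3*sqrt(5) - 3) + (-5 + 5*sqrt(5)) + (0) + (0)] = 0/20 = 0
  <chi_rho, chi_7> = (1/20)[1*(5)*conj(2) + 1*(3)*conj(-2) + 2*(3)*conj(1/2 - sqrt(5)/2) + 2*(5)*conj(-sqrt(5)/2 - 1/2) + 2*(3)*conj(1/2 + sqrt(5)/2) + 2*(5)*conj(-1/2 + sqrt(5)/2) + 5*(-3)*conj(0) + 5*(-1)*conj(0)]
      = (1/20)[(10) + (-6) + (3 - 3*sqrt(5)) + (-5*sqrt(5) - 5) + (3 + 3*sqrt(5)) + (-5 + 5*sqrt(5)) + (0) + (0)] = 0/20 = 0
  <chi_rho, chi_8> = (1/20)[1*(5)*conj(2) + 1*(3)*conj(2) + 2*(3)*conj(-sqrt(5)/2 - 1/2) + 2*(5)*conj(-1/2 + sqrt(5)/2) + 2*(3)*conj(-1/2 + sqrt(5)/2) + 2*(5)*conj(-sqrt(5)/2 - 1/2) + 5*(-3)*conj(0) + 5*(-1)*conj(0)]
      = (1/20)[(10) + (6) + (-3*sqrt(5) - 3) + (-5 + 5*sqrt(5)) + (-3 + 3*sqrt(5)) + (-5*sqrt(5) - 5) + (0) + (0)] = 0/20 = 0
Dimension check: dim(rho) = sum (mult * dim) = 1*1 + 3*1 + 0*1 + 1*1 + 0*2 + 0*2 + 0*2 + 0*2 = 5 = chi_rho(e) = 5.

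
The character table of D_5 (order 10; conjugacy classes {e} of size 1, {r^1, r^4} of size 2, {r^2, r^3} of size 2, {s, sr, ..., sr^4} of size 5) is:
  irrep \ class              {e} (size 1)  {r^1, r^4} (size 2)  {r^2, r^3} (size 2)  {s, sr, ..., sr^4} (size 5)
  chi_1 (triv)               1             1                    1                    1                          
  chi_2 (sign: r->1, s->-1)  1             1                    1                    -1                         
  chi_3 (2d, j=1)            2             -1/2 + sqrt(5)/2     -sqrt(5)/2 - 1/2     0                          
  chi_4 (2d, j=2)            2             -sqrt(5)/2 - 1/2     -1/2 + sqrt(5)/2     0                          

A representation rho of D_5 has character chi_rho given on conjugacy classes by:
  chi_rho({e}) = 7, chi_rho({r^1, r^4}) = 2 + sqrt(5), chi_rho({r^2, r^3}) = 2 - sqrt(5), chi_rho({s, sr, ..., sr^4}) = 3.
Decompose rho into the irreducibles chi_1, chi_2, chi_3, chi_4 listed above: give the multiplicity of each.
Multiplicities: chi_1: 3, chi_2: 0, chi_3: 2, chi_4: 0.

Derivation: Use <chi_rho, chi> = (1/|G|) sum_C |C| * chi_rho(C) * conj(chi(C)) with |G| = 10 for each irreducible chi in the table:
  <chi_rho, chi_1> = (1/10)[1*(7)*conj(1) + 2*(2 + sqrt(5))*conj(1) + 2*(2 - sqrt(5))*conj(1) + 5*(3)*conj(1)]
      = (1/10)[(7) + (4 + 2*sqrt(5)) + (4 - 2*sqrt(5)) + (15)] = 30/10 = 3
  <chi_rho, chi_2> = (1/10)[1*(7)*conj(1) + 2*(2 + sqrt(5))*conj(1) + 2*(2 - sqrt(5))*conj(1) + 5*(3)*conj(-1)]
      = (1/10)[(7) + (4 + 2*sqrt(5)) + (4 - 2*sqrt(5)) + (-15)] = 0/10 = 0
  <chi_rho, chi_3> = (1/10)[1*(7)*conj(2) + 2*(2 + sqrt(5))*conj(-1/2 + sqrt(5)/2) + 2*(2 - sqrt(5))*conj(-sqrt(5)/2 - 1/2) + 5*(3)*conj(0)]
      = (1/10)[(14) + (sqrt(5) + 3) + (3 - sqrt(5)) + (0)] = 20/10 = 2
  <chi_rho, chi_4> = (1/10)[1*(7)*conj(2) + 2*(2 + sqrt(5))*conj(-sqrt(5)/2 - 1/2) + 2*(2 - sqrt(5))*conj(-1/2 + sqrt(5)/2) + 5*(3)*conj(0)]
      = (1/10)[(14) + (-7 - 3*sqrt(5)) + (-7 + 3*sqrt(5)) + (0)] = 0/10 = 0
Dimension check: dim(rho) = sum (mult * dim) = 3*1 + 0*1 + 2*2 + 0*2 = 7 = chi_rho(e) = 7.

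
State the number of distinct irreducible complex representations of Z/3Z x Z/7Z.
21

The number of irreducible complex representations of a finite group equals its number of conjugacy classes. Z/3Z x Z/7Z is abelian of order 21, so every element is its own conjugacy class: 21 classes, so Z/3Z x Z/7Z (order 21) has exactly 21 irreducible complex representations.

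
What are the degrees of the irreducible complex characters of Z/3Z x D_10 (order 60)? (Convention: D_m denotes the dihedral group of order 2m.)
Dimensions: 1, 1, 1, 1, 1, 1, 1, 1, 1, 1, 1, 1, 2, 2, 2, 2, 2, 2, 2, 2, 2, 2, 2, 2

Derivation: There are 24 irreducibles (= number of conjugacy classes). Their dimensions d_i satisfy sum d_i^2 = |G| = 60: 1 + 1 + 1 + 1 + 1 + 1 + 1 + 1 + 1 + 1 + 1 + 1 + 4 + 4 + 4 + 4 + 4 + 4 + 4 + 4 + 4 + 4 + 4 + 4 = 60. (For the product with Z/3Z: each of the 3 1-dim characters of Z/3Z tensors with each irrep of D_10, giving 3 copies of each D_10-dimension.)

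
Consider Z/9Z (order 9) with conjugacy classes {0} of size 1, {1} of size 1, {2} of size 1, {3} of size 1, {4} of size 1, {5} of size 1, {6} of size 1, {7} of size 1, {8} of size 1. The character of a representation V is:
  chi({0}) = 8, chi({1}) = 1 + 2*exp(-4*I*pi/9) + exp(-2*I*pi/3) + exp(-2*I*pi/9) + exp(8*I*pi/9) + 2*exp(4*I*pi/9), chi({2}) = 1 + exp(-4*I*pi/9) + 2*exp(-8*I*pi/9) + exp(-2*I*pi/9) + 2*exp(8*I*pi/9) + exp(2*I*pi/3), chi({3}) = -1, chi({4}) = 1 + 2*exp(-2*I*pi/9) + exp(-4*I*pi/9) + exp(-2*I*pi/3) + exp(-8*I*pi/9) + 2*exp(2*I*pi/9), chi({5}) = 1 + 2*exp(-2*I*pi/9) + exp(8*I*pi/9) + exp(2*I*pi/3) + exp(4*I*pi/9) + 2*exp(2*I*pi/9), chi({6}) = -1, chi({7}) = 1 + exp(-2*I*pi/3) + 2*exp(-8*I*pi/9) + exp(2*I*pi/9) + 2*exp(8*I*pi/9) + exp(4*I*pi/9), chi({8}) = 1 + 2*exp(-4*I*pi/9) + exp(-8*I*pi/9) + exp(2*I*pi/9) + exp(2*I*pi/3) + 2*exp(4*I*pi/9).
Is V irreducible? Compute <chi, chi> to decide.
Not irreducible (reducible): <chi, chi> = 12 > 1.

Solution. <chi, chi> = (1/|G|) sum_C |C| * |chi(C)|^2 = (1/9)[1*|8|^2 + 1*|1 + 2*exp(-4*I*pi/9) + exp(-2*I*pi/3) + exp(-2*I*pi/9) + exp(8*I*pi/9) + 2*exp(4*I*pi/9)|^2 + 1*|1 + exp(-4*I*pi/9) + 2*exp(-8*I*pi/9) + exp(-2*I*pi/9) + 2*exp(8*I*pi/9) + exp(2*I*pi/3)|^2 + 1*|-1|^2 + 1*|1 + 2*exp(-2*I*pi/9) + exp(-4*I*pi/9) + exp(-2*I*pi/3) + exp(-8*I*pi/9) + 2*exp(2*I*pi/9)|^2 + 1*|1 + 2*exp(-2*I*pi/9) + exp(8*I*pi/9) + exp(2*I*pi/3) + exp(4*I*pi/9) + 2*exp(2*I*pi/9)|^2 + 1*|-1|^2 + 1*|1 + exp(-2*I*pi/3) + 2*exp(-8*I*pi/9) + exp(2*I*pi/9) + 2*exp(8*I*pi/9) + exp(4*I*pi/9)|^2 + 1*|1 + 2*exp(-4*I*pi/9) + exp(-8*I*pi/9) + exp(2*I*pi/9) + exp(2*I*pi/3) + 2*exp(4*I*pi/9)|^2]
  = (1/9)[(64) + (12 + 8*exp(-4*I*pi/9) + 5*exp(-2*I*pi/3) + 5*exp(-2*I*pi/9) + 8*exp(-8*I*pi/9) + 8*exp(8*I*pi/9) + 5*exp(2*I*pi/9) + 5*exp(2*I*pi/3) + 8*exp(4*I*pi/9)) + (12 + 8*exp(-2*I*pi/9) + 5*exp(-4*I*pi/9) + 5*exp(-2*I*pi/3) + 8*exp(-8*I*pi/9) + 8*exp(8*I*pi/9) + 5*exp(2*I*pi/3) + 5*exp(4*I*pi/9) + 8*exp(2*I*pi/9)) + (1) + (12 + 8*exp(-4*I*pi/9) + 8*exp(-2*I*pi/9) + 5*exp(-2*I*pi/3) + 5*exp(-8*I*pi/9) + 5*exp(8*I*pi/9) + 5*exp(2*I*pi/3) + 8*exp(2*I*pi/9) + 8*exp(4*I*pi/9)) + (12 + 8*exp(-4*I*pi/9) + 8*exp(-2*I*pi/9) + 5*exp(-2*I*pi/3) + 5*exp(-8*I*pi/9) + 5*exp(8*I*pi/9) + 5*exp(2*I*pi/3) + 8*exp(2*I*pi/9) + 8*exp(4*I*pi/9)) + (1) + (12 + 8*exp(-2*I*pi/9) + 5*exp(-4*I*pi/9) + 5*exp(-2*I*pi/3) + 8*exp(-8*I*pi/9) + 8*exp(8*I*pi/9) + 5*exp(2*I*pi/3) + 5*exp(4*I*pi/9) + 8*exp(2*I*pi/9)) + (12 + 8*exp(-4*I*pi/9) + 5*exp(-2*I*pi/3) + 5*exp(-2*I*pi/9) + 8*exp(-8*I*pi/9) + 8*exp(8*I*pi/9) + 5*exp(2*I*pi/9) + 5*exp(2*I*pi/3) + 8*exp(4*I*pi/9))] = 108/9 = 12.
(Exp terms are combined using exp(i*s)*conj(exp(i*t)) = exp(i*(s-t)), and sums of them are collapsed using the identity that for every m > 1 the m distinct m-th roots of unity sum to 0, e.g. 1 + exp(2*I*pi/3) + exp(-2*I*pi/3) = 0.)
A character is irreducible iff <chi, chi> = 1, so this representation is reducible.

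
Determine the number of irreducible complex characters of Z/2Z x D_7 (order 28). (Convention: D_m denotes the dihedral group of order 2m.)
10

Why: The number of irreducible complex representations of a finite group equals its number of conjugacy classes. For a direct product, #classes(G x H) = #classes(G) * #classes(H). Z/2Z has 2 classes (abelian), D_7 has 5 classes, so 2 * 5 = 10, so Z/2Z x D_7 (order 28) has exactly 10 irreducible complex representations.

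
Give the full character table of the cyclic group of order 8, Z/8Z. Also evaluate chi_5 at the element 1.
Character table of Z/8Z (irreps indexed chi_0,...,chi_7 with chi_k(m) = zeta_8^(k*m), zeta_8 = exp(2*pi*i/8)):
  irrep \ class  {0} (size 1)  {1} (size 1)    {2} (size 1)  {3} (size 1)    {4} (size 1)  {5} (size 1)    {6} (size 1)  {7} (size 1)  
  chi_0          1             1               1             1               1             1               1             1             
  chi_1          1             exp(I*pi/4)     I             exp(3*I*pi/4)   -1            exp(-3*I*pi/4)  -I            exp(-I*pi/4)  
  chi_2          1             I               -1            -I              1             I               -1            -I            
  chi_3          1             exp(3*I*pi/4)   -I            exp(I*pi/4)     -1            exp(-I*pi/4)    I             exp(-3*I*pi/4)
  chi_4          1             -1              1             -1              1             -1              1             -1            
  chi_5          1             exp(-3*I*pi/4)  I             exp(-I*pi/4)    -1            exp(I*pi/4)     -I            exp(3*I*pi/4) 
  chi_6          1             -I              -1            I               1             -I              -1            I             
  chi_7          1             exp(-I*pi/4)    -I            exp(-3*I*pi/4)  -1            exp(3*I*pi/4)   I             exp(I*pi/4)   

Spot check: chi_5(1) = zeta_8^(5*1) = zeta_8^5 = exp(-3*I*pi/4).

Explanation: Z/8Z is abelian, so all 8 irreducible complex representations are 1-dimensional. They are given by chi_k(m) = zeta_8^(k*m) for k = 0,...,7. Row orthogonality: sum_m chi_k(m) conj(chi_l(m)) = 8 * [k = l].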